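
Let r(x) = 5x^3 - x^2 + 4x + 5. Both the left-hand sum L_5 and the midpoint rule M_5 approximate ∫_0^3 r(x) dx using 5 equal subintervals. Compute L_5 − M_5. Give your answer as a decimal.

-35.595

L_5 = 87.72.
M_5 = 123.315.
L_5 − M_5 = -35.595.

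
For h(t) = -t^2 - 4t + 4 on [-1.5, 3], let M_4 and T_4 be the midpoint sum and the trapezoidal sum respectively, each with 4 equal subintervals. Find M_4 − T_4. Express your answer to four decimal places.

M_4 ≈ -5.150391.
T_4 = -6.57421875.
M_4 − T_4 ≈ 1.4238.

1.4238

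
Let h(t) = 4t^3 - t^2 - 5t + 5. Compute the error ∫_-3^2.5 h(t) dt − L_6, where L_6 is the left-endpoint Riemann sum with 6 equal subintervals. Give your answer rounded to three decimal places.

Exact integral: ∫_-3^2.5 h(t) dt ≈ -21.77083.
L_6 ≈ -91.65394.
Error ≈ -21.77083 − (-91.65394) ≈ 69.883.

69.883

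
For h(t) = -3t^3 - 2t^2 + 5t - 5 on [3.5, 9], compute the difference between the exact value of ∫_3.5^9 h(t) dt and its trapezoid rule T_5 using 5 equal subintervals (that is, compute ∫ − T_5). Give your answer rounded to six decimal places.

Exact integral: ∫_3.5^9 h(t) dt ≈ -5121.24479167.
T_5 = -5185.85375.
Error ≈ -5121.24479167 − (-5185.85375) ≈ 64.608958.

64.608958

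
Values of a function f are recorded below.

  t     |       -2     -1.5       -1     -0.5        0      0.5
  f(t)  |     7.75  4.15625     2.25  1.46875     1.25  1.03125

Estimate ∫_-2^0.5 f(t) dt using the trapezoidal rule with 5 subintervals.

Δt = 0.5.
T_5 = (0.5/2)·[7.75 + 2·4.15625 + 2·2.25 + 2·1.46875 + 2·1.25 + 1.03125] = 6.7578125.

6.7578125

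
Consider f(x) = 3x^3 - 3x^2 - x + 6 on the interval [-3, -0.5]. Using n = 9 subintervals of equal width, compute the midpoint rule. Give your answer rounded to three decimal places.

Δx = (-0.5 − (-3))/9 = 5/18.
Midpoints: -103/36, -31/12, -83/36, -73/36, -1.75, -53/36, -43/36, -11/12, -23/36.
f(-103/36) = -1336843/15552, f(-31/12) = -36379/576, f(-83/36) = -690623/15552, f(-73/36) = -456013/15552, f(-1.75) = -17.515625, f(-53/36) = -133793/15552, f(-43/36) = -34183/15552, f(-11/12) = 1201/576, f(-23/36) = 72037/15552.
Sum = Δx · [f(-103/36) + f(-31/12) + f(-83/36) + ...].
Sum ≈ -67.902.

-67.902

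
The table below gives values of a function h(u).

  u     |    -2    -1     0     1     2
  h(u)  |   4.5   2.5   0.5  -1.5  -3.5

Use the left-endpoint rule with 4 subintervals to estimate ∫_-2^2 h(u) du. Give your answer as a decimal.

6

Δu = 1.
Sum = 1·[4.5 + 2.5 + 0.5 + (-1.5)] = 6.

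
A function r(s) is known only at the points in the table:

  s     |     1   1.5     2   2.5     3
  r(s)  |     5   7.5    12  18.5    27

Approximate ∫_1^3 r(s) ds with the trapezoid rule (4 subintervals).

Δs = 0.5.
T_4 = (0.5/2)·[5 + 2·7.5 + 2·12 + 2·18.5 + 27] = 27.

27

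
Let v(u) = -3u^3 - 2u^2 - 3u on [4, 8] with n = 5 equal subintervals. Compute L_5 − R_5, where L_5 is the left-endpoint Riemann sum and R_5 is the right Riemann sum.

1161.6

L_5 = -2693.76.
R_5 = -3855.36.
L_5 − R_5 = 1161.6.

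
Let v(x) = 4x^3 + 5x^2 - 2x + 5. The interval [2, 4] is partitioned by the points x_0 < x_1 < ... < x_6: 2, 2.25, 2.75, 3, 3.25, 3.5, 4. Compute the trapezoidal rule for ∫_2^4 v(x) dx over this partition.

333.515625

Subinterval widths: 0.25, 0.5, 0.25, 0.25, 0.25, 0.5.
v(2) = 53, v(2.25) = 71.375, v(2.75) = 120.5, v(3) = 152, v(3.25) = 188.625, v(3.5) = 230.75, v(4) = 333.
On each subinterval the trapezoid contributes (Δx_i/2)·[v(x_{i-1}) + v(x_i)].
Sum = 333.515625.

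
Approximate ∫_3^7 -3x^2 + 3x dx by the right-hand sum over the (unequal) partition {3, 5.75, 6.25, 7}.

-369.046875

Subinterval widths: 2.75, 0.5, 0.75.
Right endpoints: 5.75, 6.25, 7.
f(5.75) = -81.9375, f(6.25) = -98.4375, f(7) = -126.
Sum = Σ Δx_i · f(x_i).
Sum = -369.046875.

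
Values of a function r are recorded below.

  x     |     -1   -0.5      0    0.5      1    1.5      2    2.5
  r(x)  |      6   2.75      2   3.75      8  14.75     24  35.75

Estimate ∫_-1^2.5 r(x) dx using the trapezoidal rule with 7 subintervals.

38.0625

Δx = 0.5.
T_7 = (0.5/2)·[6 + 2·2.75 + 2·2 + 2·3.75 + 2·8 + 2·14.75 + 2·24 + 35.75] = 38.0625.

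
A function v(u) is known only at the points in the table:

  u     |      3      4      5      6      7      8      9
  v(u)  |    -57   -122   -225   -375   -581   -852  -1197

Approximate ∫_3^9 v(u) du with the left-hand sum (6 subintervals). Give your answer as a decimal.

-2212

Δu = 1.
Sum = 1·[(-57) + (-122) + (-225) + (-375) + (-581) + (-852)] = -2212.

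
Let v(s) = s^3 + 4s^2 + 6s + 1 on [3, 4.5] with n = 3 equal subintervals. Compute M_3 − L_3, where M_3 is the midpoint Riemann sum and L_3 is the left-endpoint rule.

28.1015625

M_3 = 202.5390625.
L_3 = 174.4375.
M_3 − L_3 = 28.1015625.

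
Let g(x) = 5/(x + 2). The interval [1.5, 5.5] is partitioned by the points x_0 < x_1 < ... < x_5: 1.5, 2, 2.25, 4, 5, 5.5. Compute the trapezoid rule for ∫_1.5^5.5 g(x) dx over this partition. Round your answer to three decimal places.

Subinterval widths: 0.5, 0.25, 1.75, 1, 0.5.
g(1.5) = 10/7, g(2) = 1.25, g(2.25) = 20/17, g(4) = 5/6, g(5) = 5/7, g(5.5) = 2/3.
On each subinterval the trapezoid contributes (Δx_i/2)·[g(x_{i-1}) + g(x_i)].
Sum ≈ 3.851.

3.851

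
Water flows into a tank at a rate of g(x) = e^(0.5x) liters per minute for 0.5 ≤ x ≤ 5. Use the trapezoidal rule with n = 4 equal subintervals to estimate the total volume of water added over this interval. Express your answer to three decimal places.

Δx = (5 − 0.5)/4 = 1.125.
g(0.5) ≈ 1.284, g(1.625) ≈ 2.254, g(2.75) ≈ 3.955, g(3.875) ≈ 6.941, g(5) ≈ 12.182.
T_4 = (Δx/2)·[g(x_0) + 2g(x_1) + 2g(x_2) + 2g(x_3) + g(x_4)].
Sum ≈ 22.369.

22.369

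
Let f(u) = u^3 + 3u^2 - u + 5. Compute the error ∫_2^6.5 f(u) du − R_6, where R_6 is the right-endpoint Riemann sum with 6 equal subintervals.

-147.97265625

Exact integral: ∫_2^6.5 f(u) du = 712.265625.
R_6 = 860.23828125.
Error = 712.265625 − 860.23828125 = -147.97265625.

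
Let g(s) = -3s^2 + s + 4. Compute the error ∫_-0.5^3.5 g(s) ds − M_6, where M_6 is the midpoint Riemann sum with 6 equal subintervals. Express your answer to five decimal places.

-0.44444

Exact integral: ∫_-0.5^3.5 g(s) ds = -21.
M_6 ≈ -20.5555556.
Error ≈ -21 − (-20.5555556) ≈ -0.44444.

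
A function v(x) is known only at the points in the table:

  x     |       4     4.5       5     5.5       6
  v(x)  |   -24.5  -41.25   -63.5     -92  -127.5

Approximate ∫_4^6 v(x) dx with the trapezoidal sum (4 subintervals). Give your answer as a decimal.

-136.375

Δx = 0.5.
T_4 = (0.5/2)·[(-24.5) + 2·(-41.25) + 2·(-63.5) + 2·(-92) + (-127.5)] = -136.375.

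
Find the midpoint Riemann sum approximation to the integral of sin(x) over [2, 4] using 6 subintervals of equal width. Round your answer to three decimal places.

0.239

Δx = (4 − 2)/6 = 1/3.
Midpoints: 13/6, 2.5, 17/6, 19/6, 3.5, 23/6.
f(13/6) ≈ 0.828, f(2.5) ≈ 0.598, f(17/6) ≈ 0.303, f(19/6) ≈ -0.025, f(3.5) ≈ -0.351, f(23/6) ≈ -0.638.
Sum = Δx · [f(13/6) + f(2.5) + f(17/6) + ...].
Sum ≈ 0.239.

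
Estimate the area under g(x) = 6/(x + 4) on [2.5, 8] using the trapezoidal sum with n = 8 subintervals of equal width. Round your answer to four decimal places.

Δx = (8 − 2.5)/8 = 0.6875.
g(2.5) = 12/13, g(3.1875) = 96/115, g(3.875) = 16/21, g(4.5625) = 96/137, g(5.25) = 24/37, g(5.9375) = 32/53, g(6.625) = 48/85, g(7.3125) = 96/181, g(8) = 0.5.
T_8 = (Δx/2)·[g(x_0) + 2g(x_1) + ... + 2g(x_{7}) + g(x_8)].
Sum ≈ 3.6826.

3.6826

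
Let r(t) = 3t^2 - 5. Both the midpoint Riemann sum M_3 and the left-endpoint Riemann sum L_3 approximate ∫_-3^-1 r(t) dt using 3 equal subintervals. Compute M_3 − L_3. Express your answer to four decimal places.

-8.6667

M_3 ≈ 15.777778.
L_3 ≈ 24.444444.
M_3 − L_3 ≈ -8.6667.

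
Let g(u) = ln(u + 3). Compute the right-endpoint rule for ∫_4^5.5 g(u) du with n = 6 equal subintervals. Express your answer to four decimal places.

Δu = (5.5 − 4)/6 = 0.25.
Right endpoints: 4.25, 4.5, 4.75, 5, 5.25, 5.5.
g(4.25) ≈ 1.9810, g(4.5) ≈ 2.0149, g(4.75) ≈ 2.0477, g(5) ≈ 2.0794, g(5.25) ≈ 2.1102, g(5.5) ≈ 2.1401.
Sum = Δu · [g(4.25) + g(4.5) + g(4.75) + ...].
Sum ≈ 3.0933.

3.0933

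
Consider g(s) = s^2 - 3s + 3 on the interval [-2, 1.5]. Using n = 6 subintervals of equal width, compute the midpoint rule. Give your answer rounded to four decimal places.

16.8174

Δs = (1.5 − (-2))/6 = 7/12.
Midpoints: -41/24, -1.125, -13/24, 1/24, 0.625, 29/24.
g(-41/24) = 6361/576, g(-1.125) = 7.640625, g(-13/24) = 2833/576, g(1/24) = 1657/576, g(0.625) = 1.515625, g(29/24) = 481/576.
Sum = Δs · [g(-41/24) + g(-1.125) + g(-13/24) + ...].
Sum ≈ 16.8174.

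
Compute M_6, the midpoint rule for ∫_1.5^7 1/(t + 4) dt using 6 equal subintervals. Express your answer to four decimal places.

Δt = (7 − 1.5)/6 = 11/12.
Midpoints: 47/24, 2.875, 91/24, 113/24, 5.625, 157/24.
f(47/24) = 24/143, f(2.875) = 8/55, f(91/24) = 24/187, f(113/24) = 24/209, f(5.625) = 8/77, f(157/24) = 24/253.
Sum = Δt · [f(47/24) + f(2.875) + f(91/24) + ...].
Sum ≈ 0.6923.

0.6923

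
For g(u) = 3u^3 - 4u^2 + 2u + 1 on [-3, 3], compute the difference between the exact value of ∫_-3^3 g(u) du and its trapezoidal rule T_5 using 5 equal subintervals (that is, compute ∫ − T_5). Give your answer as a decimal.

Exact integral: ∫_-3^3 g(u) du = -66.
T_5 = -71.76.
Error = -66 − (-71.76) = 5.76.

5.76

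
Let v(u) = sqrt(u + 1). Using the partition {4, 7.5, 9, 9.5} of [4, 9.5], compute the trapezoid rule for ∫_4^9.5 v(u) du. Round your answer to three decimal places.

Subinterval widths: 3.5, 1.5, 0.5.
v(4) ≈ 2.236, v(7.5) ≈ 2.915, v(9) ≈ 3.162, v(9.5) ≈ 3.240.
On each subinterval the trapezoid contributes (Δu_i/2)·[v(u_{i-1}) + v(u_i)].
Sum ≈ 15.174.

15.174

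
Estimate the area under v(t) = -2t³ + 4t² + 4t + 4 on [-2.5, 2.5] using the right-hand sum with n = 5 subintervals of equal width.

43.75

Δt = (2.5 − (-2.5))/5 = 1.
Right endpoints: -1.5, -0.5, 0.5, 1.5, 2.5.
v(-1.5) = 13.75, v(-0.5) = 3.25, v(0.5) = 6.75, v(1.5) = 12.25, v(2.5) = 7.75.
Sum = Δt · [v(-1.5) + v(-0.5) + v(0.5) + v(1.5) + v(2.5)].
Sum = 43.75.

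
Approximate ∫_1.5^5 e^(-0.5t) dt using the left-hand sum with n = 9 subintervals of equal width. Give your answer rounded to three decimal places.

0.859

Δt = (5 − 1.5)/9 = 7/18.
Left endpoints: 1.5, 17/9, 41/18, 8/3, 55/18, 31/9, 23/6, 38/9, 83/18.
f(1.5) ≈ 0.472, f(17/9) ≈ 0.389, f(41/18) ≈ 0.320, f(8/3) ≈ 0.264, f(55/18) ≈ 0.217, f(31/9) ≈ 0.179, f(23/6) ≈ 0.147, f(38/9) ≈ 0.121, f(83/18) ≈ 0.100.
Sum = Δt · [f(1.5) + f(17/9) + f(41/18) + ...].
Sum ≈ 0.859.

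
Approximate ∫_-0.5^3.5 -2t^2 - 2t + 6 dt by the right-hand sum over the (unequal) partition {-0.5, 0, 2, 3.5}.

-47.25

Subinterval widths: 0.5, 2, 1.5.
Right endpoints: 0, 2, 3.5.
f(0) = 6, f(2) = -6, f(3.5) = -25.5.
Sum = Σ Δt_i · f(t_i).
Sum = -47.25.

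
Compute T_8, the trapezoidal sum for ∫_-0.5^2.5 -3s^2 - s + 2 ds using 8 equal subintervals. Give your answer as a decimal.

-12.9609375

Δs = (2.5 − (-0.5))/8 = 0.375.
f(-0.5) = 1.75, f(-0.125) = 2.078125, f(0.25) = 1.5625, f(0.625) = 0.203125, f(1) = -2, f(1.375) = -5.046875, f(1.75) = -8.9375, f(2.125) = -13.671875, f(2.5) = -19.25.
T_8 = (Δs/2)·[f(s_0) + 2f(s_1) + ... + 2f(s_{7}) + f(s_8)].
Sum = -12.9609375.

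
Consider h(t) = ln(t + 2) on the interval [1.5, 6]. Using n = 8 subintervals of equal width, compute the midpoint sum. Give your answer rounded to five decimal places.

Δt = (6 − 1.5)/8 = 0.5625.
Midpoints: 1.78125, 2.34375, 2.90625, 3.46875, 4.03125, 4.59375, 5.15625, 5.71875.
h(1.78125) ≈ 1.33005, h(2.34375) ≈ 1.46874, h(2.90625) ≈ 1.59051, h(3.46875) ≈ 1.69905, h(4.03125) ≈ 1.79695, h(4.59375) ≈ 1.88612, h(5.15625) ≈ 1.96799, h(5.71875) ≈ 2.04365.
Sum = Δt · [h(1.78125) + h(2.34375) + h(2.90625) + ...].
Sum ≈ 7.75298.

7.75298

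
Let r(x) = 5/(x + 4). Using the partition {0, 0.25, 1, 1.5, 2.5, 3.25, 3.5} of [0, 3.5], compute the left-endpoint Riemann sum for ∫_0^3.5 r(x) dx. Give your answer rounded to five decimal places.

3.35328

Subinterval widths: 0.25, 0.75, 0.5, 1, 0.75, 0.25.
Left endpoints: 0, 0.25, 1, 1.5, 2.5, 3.25.
r(0) = 1.25, r(0.25) = 20/17, r(1) = 1, r(1.5) = 10/11, r(2.5) = 10/13, r(3.25) = 20/29.
Sum = Σ Δx_i · r(x_i).
Sum ≈ 3.35328.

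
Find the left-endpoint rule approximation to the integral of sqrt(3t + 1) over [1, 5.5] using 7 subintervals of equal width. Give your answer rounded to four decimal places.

Δt = (5.5 − 1)/7 = 9/14.
Left endpoints: 1, 23/14, 16/7, 41/14, 25/7, 59/14, 34/7.
f(1) ≈ 2.0000, f(23/14) ≈ 2.4349, f(16/7) ≈ 2.8031, f(41/14) ≈ 3.1282, f(25/7) ≈ 3.4226, f(59/14) ≈ 3.6936, f(34/7) ≈ 3.9461.
Sum = Δt · [f(1) + f(23/14) + f(16/7) + ...].
Sum ≈ 13.7754.

13.7754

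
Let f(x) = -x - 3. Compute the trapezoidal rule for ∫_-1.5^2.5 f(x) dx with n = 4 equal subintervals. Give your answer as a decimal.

-14

Δx = (2.5 − (-1.5))/4 = 1.
f(-1.5) = -1.5, f(-0.5) = -2.5, f(0.5) = -3.5, f(1.5) = -4.5, f(2.5) = -5.5.
T_4 = (Δx/2)·[f(x_0) + 2f(x_1) + 2f(x_2) + 2f(x_3) + f(x_4)].
Sum = -14.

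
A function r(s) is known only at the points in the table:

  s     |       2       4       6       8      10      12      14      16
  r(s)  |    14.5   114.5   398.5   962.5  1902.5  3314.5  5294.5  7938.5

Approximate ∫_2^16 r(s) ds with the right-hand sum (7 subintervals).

Δs = 2.
Sum = 2·[114.5 + 398.5 + 962.5 + 1902.5 + 3314.5 + 5294.5 + 7938.5] = 39851.

39851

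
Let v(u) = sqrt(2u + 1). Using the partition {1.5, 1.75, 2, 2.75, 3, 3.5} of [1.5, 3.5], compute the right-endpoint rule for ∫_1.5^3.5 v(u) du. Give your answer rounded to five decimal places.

5.07713

Subinterval widths: 0.25, 0.25, 0.75, 0.25, 0.5.
Right endpoints: 1.75, 2, 2.75, 3, 3.5.
v(1.75) ≈ 2.12132, v(2) ≈ 2.23607, v(2.75) ≈ 2.54951, v(3) ≈ 2.64575, v(3.5) ≈ 2.82843.
Sum = Σ Δu_i · v(u_i).
Sum ≈ 5.07713.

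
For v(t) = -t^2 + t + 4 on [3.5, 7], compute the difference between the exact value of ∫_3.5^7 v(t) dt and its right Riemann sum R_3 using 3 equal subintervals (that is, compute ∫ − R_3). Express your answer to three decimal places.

20.190

Exact integral: ∫_3.5^7 v(t) dt ≈ -67.66667.
R_3 ≈ -87.85648.
Error ≈ -67.66667 − (-87.85648) ≈ 20.190.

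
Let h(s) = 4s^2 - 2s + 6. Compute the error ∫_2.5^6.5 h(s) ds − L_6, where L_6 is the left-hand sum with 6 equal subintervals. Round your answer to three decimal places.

Exact integral: ∫_2.5^6.5 h(s) ds ≈ 333.33333.
L_6 ≈ 289.18519.
Error ≈ 333.33333 − 289.18519 ≈ 44.148.

44.148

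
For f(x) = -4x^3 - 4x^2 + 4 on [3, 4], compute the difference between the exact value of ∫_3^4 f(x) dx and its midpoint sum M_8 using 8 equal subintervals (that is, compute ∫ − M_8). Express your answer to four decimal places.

Exact integral: ∫_3^4 f(x) dx ≈ -220.333333.
M_8 = -220.2734375.
Error ≈ -220.333333 − (-220.2734375) ≈ -0.0599.

-0.0599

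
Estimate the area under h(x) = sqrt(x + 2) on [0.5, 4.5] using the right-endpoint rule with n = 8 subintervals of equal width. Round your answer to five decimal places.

Δx = (4.5 − 0.5)/8 = 0.5.
Right endpoints: 1, 1.5, 2, 2.5, 3, 3.5, 4, 4.5.
h(1) ≈ 1.73205, h(1.5) ≈ 1.87083, h(2) ≈ 2.00000, h(2.5) ≈ 2.12132, h(3) ≈ 2.23607, h(3.5) ≈ 2.34521, h(4) ≈ 2.44949, h(4.5) ≈ 2.54951.
Sum = Δx · [h(1) + h(1.5) + h(2) + ...].
Sum ≈ 8.65224.

8.65224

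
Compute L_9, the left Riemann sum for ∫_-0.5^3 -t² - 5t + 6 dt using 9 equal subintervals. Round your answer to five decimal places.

-4.90072

Δt = (3 − (-0.5))/9 = 7/18.
Left endpoints: -0.5, -1/9, 5/18, 2/3, 19/18, 13/9, 11/6, 20/9, 47/18.
f(-0.5) = 8.25, f(-1/9) = 530/81, f(5/18) = 1469/324, f(2/3) = 20/9, f(19/18) = -127/324, f(13/9) = -268/81, f(11/6) = -235/36, f(20/9) = -814/81, f(47/18) = -4495/324.
Sum = Δt · [f(-0.5) + f(-1/9) + f(5/18) + ...].
Sum ≈ -4.90072.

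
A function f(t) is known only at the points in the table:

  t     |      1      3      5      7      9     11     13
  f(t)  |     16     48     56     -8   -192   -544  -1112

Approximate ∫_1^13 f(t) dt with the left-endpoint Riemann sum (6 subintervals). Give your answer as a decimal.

Δt = 2.
Sum = 2·[16 + 48 + 56 + (-8) + (-192) + (-544)] = -1248.

-1248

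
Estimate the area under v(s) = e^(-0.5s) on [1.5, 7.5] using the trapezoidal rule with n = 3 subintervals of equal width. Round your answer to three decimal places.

Δs = (7.5 − 1.5)/3 = 2.
v(1.5) ≈ 0.472, v(3.5) ≈ 0.174, v(5.5) ≈ 0.064, v(7.5) ≈ 0.024.
T_3 = (Δs/2)·[v(s_0) + 2v(s_1) + 2v(s_2) + v(s_3)].
Sum ≈ 0.971.

0.971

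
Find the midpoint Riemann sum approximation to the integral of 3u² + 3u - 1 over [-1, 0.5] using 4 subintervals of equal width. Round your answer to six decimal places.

-1.552734

Δu = (0.5 − (-1))/4 = 0.375.
Midpoints: -0.8125, -0.4375, -0.0625, 0.3125.
f(-0.8125) = -1.45703125, f(-0.4375) = -1.73828125, f(-0.0625) = -1.17578125, f(0.3125) = 0.23046875.
Sum = Δu · [f(-0.8125) + f(-0.4375) + f(-0.0625) + f(0.3125)].
Sum ≈ -1.552734.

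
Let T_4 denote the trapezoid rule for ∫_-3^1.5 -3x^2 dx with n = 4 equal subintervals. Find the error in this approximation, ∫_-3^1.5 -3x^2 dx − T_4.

2.84765625

Exact integral: ∫_-3^1.5 f(x) dx = -30.375.
T_4 = -33.22265625.
Error = -30.375 − (-33.22265625) = 2.84765625.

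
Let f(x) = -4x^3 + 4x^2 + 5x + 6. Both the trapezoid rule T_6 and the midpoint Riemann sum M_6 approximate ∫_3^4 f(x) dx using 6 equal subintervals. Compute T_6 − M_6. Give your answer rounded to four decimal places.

-0.2639

T_6 ≈ -102.342593.
M_6 ≈ -102.078704.
T_6 − M_6 ≈ -0.2639.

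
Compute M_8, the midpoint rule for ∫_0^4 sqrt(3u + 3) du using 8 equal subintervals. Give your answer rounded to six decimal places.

Δu = (4 − 0)/8 = 0.5.
Midpoints: 0.25, 0.75, 1.25, 1.75, 2.25, 2.75, 3.25, 3.75.
f(0.25) ≈ 1.936492, f(0.75) ≈ 2.291288, f(1.25) ≈ 2.598076, f(1.75) ≈ 2.872281, f(2.25) ≈ 3.122499, f(2.75) ≈ 3.354102, f(3.25) ≈ 3.570714, f(3.75) ≈ 3.774917.
Sum = Δu · [f(0.25) + f(0.75) + f(1.25) + ...].
Sum ≈ 11.760185.

11.760185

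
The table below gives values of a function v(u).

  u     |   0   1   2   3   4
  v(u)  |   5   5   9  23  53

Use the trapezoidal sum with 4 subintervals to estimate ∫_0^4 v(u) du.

66

Δu = 1.
T_4 = (1/2)·[5 + 2·5 + 2·9 + 2·23 + 53] = 66.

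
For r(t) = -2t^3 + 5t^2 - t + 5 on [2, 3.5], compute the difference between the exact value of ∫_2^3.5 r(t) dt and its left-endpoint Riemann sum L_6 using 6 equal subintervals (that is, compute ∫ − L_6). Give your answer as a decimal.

-3.5703125

Exact integral: ∫_2^3.5 r(t) dt = -5.53125.
L_6 = -1.9609375.
Error = -5.53125 − (-1.9609375) = -3.5703125.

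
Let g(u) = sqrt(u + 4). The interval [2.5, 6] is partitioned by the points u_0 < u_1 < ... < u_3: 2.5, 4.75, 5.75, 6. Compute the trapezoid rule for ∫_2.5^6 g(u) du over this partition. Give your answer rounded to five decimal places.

10.02186

Subinterval widths: 2.25, 1, 0.25.
g(2.5) ≈ 2.54951, g(4.75) ≈ 2.95804, g(5.75) ≈ 3.12250, g(6) ≈ 3.16228.
On each subinterval the trapezoid contributes (Δu_i/2)·[g(u_{i-1}) + g(u_i)].
Sum ≈ 10.02186.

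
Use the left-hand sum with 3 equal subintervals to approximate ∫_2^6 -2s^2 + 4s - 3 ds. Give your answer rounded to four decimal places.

Δs = (6 − 2)/3 = 4/3.
Left endpoints: 2, 10/3, 14/3.
f(2) = -3, f(10/3) = -107/9, f(14/3) = -251/9.
Sum = Δs · [f(2) + f(10/3) + f(14/3)].
Sum ≈ -57.0370.

-57.0370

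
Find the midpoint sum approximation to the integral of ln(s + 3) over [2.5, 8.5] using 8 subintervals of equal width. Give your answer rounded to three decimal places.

12.713

Δs = (8.5 − 2.5)/8 = 0.75.
Midpoints: 2.875, 3.625, 4.375, 5.125, 5.875, 6.625, 7.375, 8.125.
f(2.875) ≈ 1.771, f(3.625) ≈ 1.891, f(4.375) ≈ 1.998, f(5.125) ≈ 2.095, f(5.875) ≈ 2.183, f(6.625) ≈ 2.264, f(7.375) ≈ 2.339, f(8.125) ≈ 2.409.
Sum = Δs · [f(2.875) + f(3.625) + f(4.375) + ...].
Sum ≈ 12.713.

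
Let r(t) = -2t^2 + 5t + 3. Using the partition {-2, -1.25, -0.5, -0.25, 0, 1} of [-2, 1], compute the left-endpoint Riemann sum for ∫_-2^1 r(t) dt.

Subinterval widths: 0.75, 0.75, 0.25, 0.25, 1.
Left endpoints: -2, -1.25, -0.5, -0.25, 0.
r(-2) = -15, r(-1.25) = -6.375, r(-0.5) = 0, r(-0.25) = 1.625, r(0) = 3.
Sum = Σ Δt_i · r(t_i).
Sum = -12.625.

-12.625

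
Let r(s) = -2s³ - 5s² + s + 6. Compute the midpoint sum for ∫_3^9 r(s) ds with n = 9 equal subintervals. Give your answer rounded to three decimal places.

-4328.889

Δs = (9 − 3)/9 = 2/3.
Midpoints: 10/3, 4, 14/3, 16/3, 6, 20/3, 22/3, 8, 26/3.
r(10/3) = -3248/27, r(4) = -198, r(14/3) = -8140/27, r(16/3) = -11726/27, r(6) = -600, r(20/3) = -21658/27, r(22/3) = -28196/27, r(8) = -1330, r(26/3) = -44896/27.
Sum = Δs · [r(10/3) + r(4) + r(14/3) + ...].
Sum ≈ -4328.889.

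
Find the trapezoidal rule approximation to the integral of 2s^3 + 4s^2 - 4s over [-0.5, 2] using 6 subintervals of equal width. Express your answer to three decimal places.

Δs = (2 − (-0.5))/6 = 5/12.
f(-0.5) = 2.75, f(-1/12) = 311/864, f(1/3) = -22/27, f(0.75) = 0.09375, f(7/6) = 427/108, f(19/12) = 10051/864, f(2) = 24.
T_6 = (Δs/2)·[f(s_0) + 2f(s_1) + ... + 2f(s_{5}) + f(s_6)].
Sum ≈ 11.917.

11.917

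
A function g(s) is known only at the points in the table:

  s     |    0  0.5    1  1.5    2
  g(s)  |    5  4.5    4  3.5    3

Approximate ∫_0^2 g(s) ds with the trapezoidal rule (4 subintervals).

8

Δs = 0.5.
T_4 = (0.5/2)·[5 + 2·4.5 + 2·4 + 2·3.5 + 3] = 8.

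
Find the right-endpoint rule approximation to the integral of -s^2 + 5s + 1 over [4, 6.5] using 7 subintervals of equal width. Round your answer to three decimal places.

Δs = (6.5 − 4)/7 = 5/14.
Right endpoints: 61/14, 33/7, 71/14, 38/7, 81/14, 43/7, 6.5.
f(61/14) = 745/196, f(33/7) = 115/49, f(71/14) = 125/196, f(38/7) = -65/49, f(81/14) = -695/196, f(43/7) = -295/49, f(6.5) = -8.75.
Sum = Δs · [f(61/14) + f(33/7) + f(71/14) + ...].
Sum ≈ -4.592.

-4.592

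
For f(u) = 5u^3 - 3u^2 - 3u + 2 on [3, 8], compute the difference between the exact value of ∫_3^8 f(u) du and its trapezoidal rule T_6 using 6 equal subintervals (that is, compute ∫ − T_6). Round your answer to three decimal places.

-46.007

Exact integral: ∫_3^8 f(u) du = 4461.25.
T_6 ≈ 4507.25694.
Error ≈ 4461.25 − 4507.25694 ≈ -46.007.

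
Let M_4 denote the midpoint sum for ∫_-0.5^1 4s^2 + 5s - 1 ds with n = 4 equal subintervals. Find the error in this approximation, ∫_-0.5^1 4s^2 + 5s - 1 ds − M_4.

0.0703125

Exact integral: ∫_-0.5^1 f(s) ds = 1.875.
M_4 = 1.8046875.
Error = 1.875 − 1.8046875 = 0.0703125.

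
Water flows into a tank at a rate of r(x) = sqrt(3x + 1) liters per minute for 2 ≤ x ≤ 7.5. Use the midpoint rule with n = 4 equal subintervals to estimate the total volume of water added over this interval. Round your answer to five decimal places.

Δx = (7.5 − 2)/4 = 1.375.
Midpoints: 2.6875, 4.0625, 5.4375, 6.8125.
r(2.6875) ≈ 3.01040, r(4.0625) ≈ 3.63146, r(5.4375) ≈ 4.16083, r(6.8125) ≈ 4.63006.
Sum = Δx · [r(2.6875) + r(4.0625) + r(5.4375) + r(6.8125)].
Sum ≈ 21.22003.

21.22003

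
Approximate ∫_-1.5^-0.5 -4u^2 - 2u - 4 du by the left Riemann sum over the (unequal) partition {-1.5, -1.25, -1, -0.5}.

Subinterval widths: 0.25, 0.25, 0.5.
Left endpoints: -1.5, -1.25, -1.
f(-1.5) = -10, f(-1.25) = -7.75, f(-1) = -6.
Sum = Σ Δu_i · f(u_i).
Sum = -7.4375.

-7.4375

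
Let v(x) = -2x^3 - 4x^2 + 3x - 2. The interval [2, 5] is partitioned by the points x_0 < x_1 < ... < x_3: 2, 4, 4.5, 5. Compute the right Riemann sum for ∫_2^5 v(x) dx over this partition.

-658.375

Subinterval widths: 2, 0.5, 0.5.
Right endpoints: 4, 4.5, 5.
v(4) = -182, v(4.5) = -251.75, v(5) = -337.
Sum = Σ Δx_i · v(x_i).
Sum = -658.375.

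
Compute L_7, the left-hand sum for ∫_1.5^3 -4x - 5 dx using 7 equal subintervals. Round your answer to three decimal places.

-20.357

Δx = (3 − 1.5)/7 = 3/14.
Left endpoints: 1.5, 12/7, 27/14, 15/7, 33/14, 18/7, 39/14.
f(1.5) = -11, f(12/7) = -83/7, f(27/14) = -89/7, f(15/7) = -95/7, f(33/14) = -101/7, f(18/7) = -107/7, f(39/14) = -113/7.
Sum = Δx · [f(1.5) + f(12/7) + f(27/14) + ...].
Sum ≈ -20.357.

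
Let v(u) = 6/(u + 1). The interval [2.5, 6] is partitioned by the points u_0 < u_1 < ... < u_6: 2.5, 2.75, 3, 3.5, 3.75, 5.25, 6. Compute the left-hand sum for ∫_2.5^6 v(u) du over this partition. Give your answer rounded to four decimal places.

Subinterval widths: 0.25, 0.25, 0.5, 0.25, 1.5, 0.75.
Left endpoints: 2.5, 2.75, 3, 3.5, 3.75, 5.25.
v(2.5) = 12/7, v(2.75) = 1.6, v(3) = 1.5, v(3.5) = 4/3, v(3.75) = 24/19, v(5.25) = 0.96.
Sum = Σ Δu_i · v(u_i).
Sum ≈ 4.5266.

4.5266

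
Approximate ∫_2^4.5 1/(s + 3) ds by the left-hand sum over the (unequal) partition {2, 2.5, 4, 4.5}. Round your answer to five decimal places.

Subinterval widths: 0.5, 1.5, 0.5.
Left endpoints: 2, 2.5, 4.
f(2) = 0.2, f(2.5) = 2/11, f(4) = 1/7.
Sum = Σ Δs_i · f(s_i).
Sum ≈ 0.44416.

0.44416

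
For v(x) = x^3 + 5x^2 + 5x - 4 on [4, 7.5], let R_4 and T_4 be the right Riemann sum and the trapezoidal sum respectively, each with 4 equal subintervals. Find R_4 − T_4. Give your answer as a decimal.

R_4 ≈ 1672.309570.
T_4 ≈ 1420.036133.
R_4 − T_4 = 252.2734375.

252.2734375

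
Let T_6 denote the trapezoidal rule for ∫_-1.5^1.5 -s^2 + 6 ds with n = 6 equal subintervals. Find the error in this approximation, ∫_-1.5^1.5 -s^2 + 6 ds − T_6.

Exact integral: ∫_-1.5^1.5 f(s) ds = 15.75.
T_6 = 15.625.
Error = 15.75 − 15.625 = 0.125.

0.125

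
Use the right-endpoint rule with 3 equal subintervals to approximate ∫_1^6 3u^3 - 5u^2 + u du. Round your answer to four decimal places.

Δu = (6 − 1)/3 = 5/3.
Right endpoints: 8/3, 13/3, 6.
f(8/3) = 24, f(13/3) = 1391/9, f(6) = 474.
Sum = Δu · [f(8/3) + f(13/3) + f(6)].
Sum ≈ 1087.5926.

1087.5926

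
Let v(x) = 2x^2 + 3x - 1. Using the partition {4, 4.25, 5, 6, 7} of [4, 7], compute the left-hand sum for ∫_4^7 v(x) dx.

Subinterval widths: 0.25, 0.75, 1, 1.
Left endpoints: 4, 4.25, 5, 6.
v(4) = 43, v(4.25) = 47.875, v(5) = 64, v(6) = 89.
Sum = Σ Δx_i · v(x_i).
Sum = 199.65625.

199.65625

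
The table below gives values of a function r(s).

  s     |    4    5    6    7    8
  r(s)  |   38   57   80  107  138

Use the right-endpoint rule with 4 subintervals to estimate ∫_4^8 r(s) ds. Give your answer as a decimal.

Δs = 1.
Sum = 1·[57 + 80 + 107 + 138] = 382.

382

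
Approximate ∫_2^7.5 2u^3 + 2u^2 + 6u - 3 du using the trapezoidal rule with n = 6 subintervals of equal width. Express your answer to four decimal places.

2013.6907

Δu = (7.5 − 2)/6 = 11/12.
f(2) = 33, f(35/12) = 70103/864, f(23/6) = 17501/108, f(4.75) = 284.96875, f(17/3) = 12397/27, f(79/12) = 599467/864, f(7.5) = 998.25.
T_6 = (Δu/2)·[f(u_0) + 2f(u_1) + ... + 2f(u_{5}) + f(u_6)].
Sum ≈ 2013.6907.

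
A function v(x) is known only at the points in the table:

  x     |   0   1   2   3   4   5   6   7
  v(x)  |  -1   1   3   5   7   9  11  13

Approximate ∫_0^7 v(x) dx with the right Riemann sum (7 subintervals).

49

Δx = 1.
Sum = 1·[1 + 3 + 5 + 7 + 9 + 11 + 13] = 49.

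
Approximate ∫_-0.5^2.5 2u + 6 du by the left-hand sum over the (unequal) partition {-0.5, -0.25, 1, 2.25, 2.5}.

Subinterval widths: 0.25, 1.25, 1.25, 0.25.
Left endpoints: -0.5, -0.25, 1, 2.25.
f(-0.5) = 5, f(-0.25) = 5.5, f(1) = 8, f(2.25) = 10.5.
Sum = Σ Δu_i · f(u_i).
Sum = 20.75.

20.75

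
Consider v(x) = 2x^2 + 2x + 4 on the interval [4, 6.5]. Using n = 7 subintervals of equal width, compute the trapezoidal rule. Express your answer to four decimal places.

Δx = (6.5 − 4)/7 = 5/14.
v(4) = 44, v(61/14) = 4967/98, v(33/7) = 2836/49, v(71/14) = 6427/98, v(38/7) = 3616/49, v(81/14) = 8087/98, v(43/7) = 4496/49, v(6.5) = 101.5.
T_7 = (Δx/2)·[v(x_0) + 2v(x_1) + ... + 2v(x_{6}) + v(x_7)].
Sum ≈ 176.7730.

176.7730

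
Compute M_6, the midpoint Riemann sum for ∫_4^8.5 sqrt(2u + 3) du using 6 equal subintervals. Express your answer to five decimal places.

Δu = (8.5 − 4)/6 = 0.75.
Midpoints: 4.375, 5.125, 5.875, 6.625, 7.375, 8.125.
f(4.375) ≈ 3.42783, f(5.125) ≈ 3.64005, f(5.875) ≈ 3.84057, f(6.625) ≈ 4.03113, f(7.375) ≈ 4.21307, f(8.125) ≈ 4.38748.
Sum = Δu · [f(4.375) + f(5.125) + f(5.875) + ...].
Sum ≈ 17.65511.

17.65511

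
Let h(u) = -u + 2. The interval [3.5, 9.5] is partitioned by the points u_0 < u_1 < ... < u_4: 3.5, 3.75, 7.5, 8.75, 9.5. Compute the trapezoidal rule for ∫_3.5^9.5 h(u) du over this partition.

Subinterval widths: 0.25, 3.75, 1.25, 0.75.
h(3.5) = -1.5, h(3.75) = -1.75, h(7.5) = -5.5, h(8.75) = -6.75, h(9.5) = -7.5.
On each subinterval the trapezoid contributes (Δu_i/2)·[h(u_{i-1}) + h(u_i)].
Sum = -27.

-27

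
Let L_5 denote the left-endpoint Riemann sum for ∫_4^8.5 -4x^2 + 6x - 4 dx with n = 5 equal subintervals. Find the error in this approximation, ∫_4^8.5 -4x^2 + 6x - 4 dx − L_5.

-86.67

Exact integral: ∫_4^8.5 f(x) dx = -582.75.
L_5 = -496.08.
Error = -582.75 − (-496.08) = -86.67.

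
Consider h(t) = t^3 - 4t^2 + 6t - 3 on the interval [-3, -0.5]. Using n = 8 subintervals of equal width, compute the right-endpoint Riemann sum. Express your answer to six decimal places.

Δt = (-0.5 − (-3))/8 = 0.3125.
Right endpoints: -2.6875, -2.375, -2.0625, -1.75, -1.4375, -1.125, -0.8125, -0.5.
h(-2.6875) = -276179/4096, h(-2.375) = -27243/512, h(-2.0625) = -168609/4096, h(-1.75) = -31.109375, h(-1.4375) = -93639/4096, h(-1.125) = -8313/512, h(-0.8125) = -45269/4096, h(-0.5) = -7.125.
Sum = Δt · [h(-2.6875) + h(-2.375) + h(-2.0625) + ...].
Sum ≈ -78.182373.

-78.182373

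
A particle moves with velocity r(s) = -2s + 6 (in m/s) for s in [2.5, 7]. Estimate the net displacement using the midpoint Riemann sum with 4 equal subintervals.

-15.75

Δs = (7 − 2.5)/4 = 1.125.
Midpoints: 3.0625, 4.1875, 5.3125, 6.4375.
r(3.0625) = -0.125, r(4.1875) = -2.375, r(5.3125) = -4.625, r(6.4375) = -6.875.
Sum = Δs · [r(3.0625) + r(4.1875) + r(5.3125) + r(6.4375)].
Sum = -15.75.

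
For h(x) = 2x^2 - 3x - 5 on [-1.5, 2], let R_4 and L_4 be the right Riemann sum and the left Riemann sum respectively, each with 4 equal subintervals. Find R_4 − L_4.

-6.125

R_4 = -14.7109375.
L_4 = -8.5859375.
R_4 − L_4 = -6.125.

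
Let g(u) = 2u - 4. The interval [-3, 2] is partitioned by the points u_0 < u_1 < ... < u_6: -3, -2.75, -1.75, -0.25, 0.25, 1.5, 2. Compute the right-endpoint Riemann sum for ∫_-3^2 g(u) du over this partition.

-19.625

Subinterval widths: 0.25, 1, 1.5, 0.5, 1.25, 0.5.
Right endpoints: -2.75, -1.75, -0.25, 0.25, 1.5, 2.
g(-2.75) = -9.5, g(-1.75) = -7.5, g(-0.25) = -4.5, g(0.25) = -3.5, g(1.5) = -1, g(2) = 0.
Sum = Σ Δu_i · g(u_i).
Sum = -19.625.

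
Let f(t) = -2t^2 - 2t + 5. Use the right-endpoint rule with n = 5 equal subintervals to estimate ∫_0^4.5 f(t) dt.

Δt = (4.5 − 0)/5 = 0.9.
Right endpoints: 0.9, 1.8, 2.7, 3.6, 4.5.
f(0.9) = 1.58, f(1.8) = -5.08, f(2.7) = -14.98, f(3.6) = -28.12, f(4.5) = -44.5.
Sum = Δt · [f(0.9) + f(1.8) + f(2.7) + f(3.6) + f(4.5)].
Sum = -81.99.

-81.99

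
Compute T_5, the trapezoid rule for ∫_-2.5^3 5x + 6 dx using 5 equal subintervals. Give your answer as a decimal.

39.875

Δx = (3 − (-2.5))/5 = 1.1.
f(-2.5) = -6.5, f(-1.4) = -1, f(-0.3) = 4.5, f(0.8) = 10, f(1.9) = 15.5, f(3) = 21.
T_5 = (Δx/2)·[f(x_0) + 2f(x_1) + ... + 2f(x_{4}) + f(x_5)].
Sum = 39.875.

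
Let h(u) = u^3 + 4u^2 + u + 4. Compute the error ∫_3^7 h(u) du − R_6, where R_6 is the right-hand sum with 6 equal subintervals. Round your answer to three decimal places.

-165.630

Exact integral: ∫_3^7 h(u) du ≈ 1037.33333.
R_6 ≈ 1202.96296.
Error ≈ 1037.33333 − 1202.96296 ≈ -165.630.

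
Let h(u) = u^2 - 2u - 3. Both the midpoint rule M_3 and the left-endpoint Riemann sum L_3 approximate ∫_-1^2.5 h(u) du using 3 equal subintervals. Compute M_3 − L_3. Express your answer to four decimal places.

M_3 ≈ -10.605324.
L_3 ≈ -8.393519.
M_3 − L_3 ≈ -2.2118.

-2.2118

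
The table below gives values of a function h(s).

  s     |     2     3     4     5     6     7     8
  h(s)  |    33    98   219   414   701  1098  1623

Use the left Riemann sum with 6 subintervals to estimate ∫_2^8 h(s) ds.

2563

Δs = 1.
Sum = 1·[33 + 98 + 219 + 414 + 701 + 1098] = 2563.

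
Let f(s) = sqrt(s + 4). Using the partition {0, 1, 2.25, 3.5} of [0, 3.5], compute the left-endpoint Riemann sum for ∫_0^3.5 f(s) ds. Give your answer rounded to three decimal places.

7.920

Subinterval widths: 1, 1.25, 1.25.
Left endpoints: 0, 1, 2.25.
f(0) ≈ 2.000, f(1) ≈ 2.236, f(2.25) ≈ 2.500.
Sum = Σ Δs_i · f(s_i).
Sum ≈ 7.920.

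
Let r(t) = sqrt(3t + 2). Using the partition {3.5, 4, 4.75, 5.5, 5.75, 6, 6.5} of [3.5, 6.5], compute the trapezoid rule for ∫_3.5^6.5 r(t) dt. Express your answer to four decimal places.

12.3295

Subinterval widths: 0.5, 0.75, 0.75, 0.25, 0.25, 0.5.
r(3.5) ≈ 3.5355, r(4) ≈ 3.7417, r(4.75) ≈ 4.0311, r(5.5) ≈ 4.3012, r(5.75) ≈ 4.3875, r(6) ≈ 4.4721, r(6.5) ≈ 4.6368.
On each subinterval the trapezoid contributes (Δt_i/2)·[r(t_{i-1}) + r(t_i)].
Sum ≈ 12.3295.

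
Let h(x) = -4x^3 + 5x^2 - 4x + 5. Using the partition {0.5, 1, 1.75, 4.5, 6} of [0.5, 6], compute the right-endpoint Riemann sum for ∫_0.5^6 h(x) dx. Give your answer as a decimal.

-1819.28125

Subinterval widths: 0.5, 0.75, 2.75, 1.5.
Right endpoints: 1, 1.75, 4.5, 6.
h(1) = 2, h(1.75) = -8.125, h(4.5) = -276.25, h(6) = -703.
Sum = Σ Δx_i · h(x_i).
Sum = -1819.28125.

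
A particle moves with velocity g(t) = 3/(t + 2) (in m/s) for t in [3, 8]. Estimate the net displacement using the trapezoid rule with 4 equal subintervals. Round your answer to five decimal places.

2.09107

Δt = (8 − 3)/4 = 1.25.
g(3) = 0.6, g(4.25) = 0.48, g(5.5) = 0.4, g(6.75) = 12/35, g(8) = 0.3.
T_4 = (Δt/2)·[g(t_0) + 2g(t_1) + 2g(t_2) + 2g(t_3) + g(t_4)].
Sum ≈ 2.09107.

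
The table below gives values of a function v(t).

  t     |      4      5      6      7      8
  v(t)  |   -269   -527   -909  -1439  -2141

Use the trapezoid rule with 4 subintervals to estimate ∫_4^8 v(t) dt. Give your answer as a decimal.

-4080

Δt = 1.
T_4 = (1/2)·[(-269) + 2·(-527) + 2·(-909) + 2·(-1439) + (-2141)] = -4080.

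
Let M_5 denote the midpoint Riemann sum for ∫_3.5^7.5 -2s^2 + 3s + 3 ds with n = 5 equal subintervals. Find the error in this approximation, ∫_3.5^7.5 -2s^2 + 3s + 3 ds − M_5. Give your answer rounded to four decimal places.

Exact integral: ∫_3.5^7.5 f(s) ds ≈ -174.666667.
M_5 = -174.24.
Error ≈ -174.666667 − (-174.24) ≈ -0.4267.

-0.4267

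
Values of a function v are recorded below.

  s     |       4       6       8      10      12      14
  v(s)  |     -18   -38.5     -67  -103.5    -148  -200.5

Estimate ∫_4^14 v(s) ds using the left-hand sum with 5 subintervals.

-750

Δs = 2.
Sum = 2·[(-18) + (-38.5) + (-67) + (-103.5) + (-148)] = -750.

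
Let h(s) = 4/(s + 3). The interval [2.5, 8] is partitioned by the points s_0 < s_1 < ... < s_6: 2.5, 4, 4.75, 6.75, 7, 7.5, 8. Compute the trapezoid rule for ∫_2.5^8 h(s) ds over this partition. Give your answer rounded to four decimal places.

Subinterval widths: 1.5, 0.75, 2, 0.25, 0.5, 0.5.
h(2.5) = 8/11, h(4) = 4/7, h(4.75) = 16/31, h(6.75) = 16/39, h(7) = 0.4, h(7.5) = 8/21, h(8) = 4/11.
On each subinterval the trapezoid contributes (Δs_i/2)·[h(s_{i-1}) + h(s_i)].
Sum ≈ 2.7909.

2.7909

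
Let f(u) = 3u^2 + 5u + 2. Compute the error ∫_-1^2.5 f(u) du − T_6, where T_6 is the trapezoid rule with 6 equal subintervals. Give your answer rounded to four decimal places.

-0.5955

Exact integral: ∫_-1^2.5 f(u) du = 36.75.
T_6 ≈ 37.345486.
Error ≈ 36.75 − 37.345486 ≈ -0.5955.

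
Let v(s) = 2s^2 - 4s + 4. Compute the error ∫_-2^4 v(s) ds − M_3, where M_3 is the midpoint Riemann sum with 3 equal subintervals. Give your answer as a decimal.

4

Exact integral: ∫_-2^4 v(s) ds = 48.
M_3 = 44.
Error = 48 − 44 = 4.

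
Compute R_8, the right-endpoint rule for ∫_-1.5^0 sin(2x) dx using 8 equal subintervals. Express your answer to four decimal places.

Δx = (0 − (-1.5))/8 = 0.1875.
Right endpoints: -1.3125, -1.125, -0.9375, -0.75, -0.5625, -0.375, -0.1875, 0.
f(-1.3125) ≈ -0.4939, f(-1.125) ≈ -0.7781, f(-0.9375) ≈ -0.9541, f(-0.75) ≈ -0.9975, f(-0.5625) ≈ -0.9023, f(-0.375) ≈ -0.6816, f(-0.1875) ≈ -0.3663, f(0) ≈ 0.0000.
Sum = Δx · [f(-1.3125) + f(-1.125) + f(-0.9375) + ...].
Sum ≈ -0.9701.

-0.9701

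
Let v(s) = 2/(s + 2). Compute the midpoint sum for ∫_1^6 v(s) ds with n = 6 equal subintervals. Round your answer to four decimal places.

Δs = (6 − 1)/6 = 5/6.
Midpoints: 17/12, 2.25, 37/12, 47/12, 4.75, 67/12.
v(17/12) = 24/41, v(2.25) = 8/17, v(37/12) = 24/61, v(47/12) = 24/71, v(4.75) = 8/27, v(67/12) = 24/91.
Sum = Δs · [v(17/12) + v(2.25) + v(37/12) + ...].
Sum ≈ 1.9562.

1.9562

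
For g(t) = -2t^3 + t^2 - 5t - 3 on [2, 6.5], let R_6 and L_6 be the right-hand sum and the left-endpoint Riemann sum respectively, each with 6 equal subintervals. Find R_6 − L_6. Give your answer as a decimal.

-388.125

R_6 = -1109.1796875.
L_6 = -721.0546875.
R_6 − L_6 = -388.125.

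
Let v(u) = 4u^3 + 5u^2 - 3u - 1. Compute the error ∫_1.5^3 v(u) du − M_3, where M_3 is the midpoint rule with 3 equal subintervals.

1

Exact integral: ∫_1.5^3 v(u) du = 103.6875.
M_3 = 102.6875.
Error = 103.6875 − 102.6875 = 1.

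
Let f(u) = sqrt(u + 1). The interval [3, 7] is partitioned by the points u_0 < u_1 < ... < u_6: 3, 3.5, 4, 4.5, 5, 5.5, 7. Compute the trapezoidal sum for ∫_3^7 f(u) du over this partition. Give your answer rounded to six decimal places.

9.746873

Subinterval widths: 0.5, 0.5, 0.5, 0.5, 0.5, 1.5.
f(3) ≈ 2.000000, f(3.5) ≈ 2.121320, f(4) ≈ 2.236068, f(4.5) ≈ 2.345208, f(5) ≈ 2.449490, f(5.5) ≈ 2.549510, f(7) ≈ 2.828427.
On each subinterval the trapezoid contributes (Δu_i/2)·[f(u_{i-1}) + f(u_i)].
Sum ≈ 9.746873.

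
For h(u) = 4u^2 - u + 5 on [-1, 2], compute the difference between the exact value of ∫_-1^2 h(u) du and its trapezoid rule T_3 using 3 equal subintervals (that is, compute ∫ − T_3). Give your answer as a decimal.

-2

Exact integral: ∫_-1^2 h(u) du = 25.5.
T_3 = 27.5.
Error = 25.5 − 27.5 = -2.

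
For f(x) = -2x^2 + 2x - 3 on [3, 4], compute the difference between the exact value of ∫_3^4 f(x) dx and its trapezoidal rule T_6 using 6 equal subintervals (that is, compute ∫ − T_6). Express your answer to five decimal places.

0.00926

Exact integral: ∫_3^4 f(x) dx ≈ -20.6666667.
T_6 ≈ -20.6759259.
Error ≈ -20.6666667 − (-20.6759259) ≈ 0.00926.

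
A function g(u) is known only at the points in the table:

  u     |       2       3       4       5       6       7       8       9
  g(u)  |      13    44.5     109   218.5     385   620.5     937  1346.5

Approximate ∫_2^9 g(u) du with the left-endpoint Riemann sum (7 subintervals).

Δu = 1.
Sum = 1·[13 + 44.5 + 109 + 218.5 + 385 + 620.5 + 937] = 2327.5.

2327.5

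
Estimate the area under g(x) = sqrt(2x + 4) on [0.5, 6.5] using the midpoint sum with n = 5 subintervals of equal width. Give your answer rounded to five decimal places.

19.64964

Δx = (6.5 − 0.5)/5 = 1.2.
Midpoints: 1.1, 2.3, 3.5, 4.7, 5.9.
g(1.1) ≈ 2.48998, g(2.3) ≈ 2.93258, g(3.5) ≈ 3.31662, g(4.7) ≈ 3.66060, g(5.9) ≈ 3.97492.
Sum = Δx · [g(1.1) + g(2.3) + g(3.5) + g(4.7) + g(5.9)].
Sum ≈ 19.64964.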